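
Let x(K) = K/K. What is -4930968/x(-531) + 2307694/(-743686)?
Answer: -1833547087871/371843 ≈ -4.9310e+6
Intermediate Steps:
x(K) = 1
-4930968/x(-531) + 2307694/(-743686) = -4930968/1 + 2307694/(-743686) = -4930968*1 + 2307694*(-1/743686) = -4930968 - 1153847/371843 = -1833547087871/371843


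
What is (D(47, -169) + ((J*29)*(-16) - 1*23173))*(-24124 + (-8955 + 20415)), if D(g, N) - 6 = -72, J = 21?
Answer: 417696712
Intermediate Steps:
D(g, N) = -66 (D(g, N) = 6 - 72 = -66)
(D(47, -169) + ((J*29)*(-16) - 1*23173))*(-24124 + (-8955 + 20415)) = (-66 + ((21*29)*(-16) - 1*23173))*(-24124 + (-8955 + 20415)) = (-66 + (609*(-16) - 23173))*(-24124 + 11460) = (-66 + (-9744 - 23173))*(-12664) = (-66 - 32917)*(-12664) = -32983*(-12664) = 417696712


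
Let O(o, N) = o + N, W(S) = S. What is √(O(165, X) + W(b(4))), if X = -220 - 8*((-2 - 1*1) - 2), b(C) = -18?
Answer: I*√33 ≈ 5.7446*I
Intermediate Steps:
X = -180 (X = -220 - 8*((-2 - 1) - 2) = -220 - 8*(-3 - 2) = -220 - 8*(-5) = -220 + 40 = -180)
O(o, N) = N + o
√(O(165, X) + W(b(4))) = √((-180 + 165) - 18) = √(-15 - 18) = √(-33) = I*√33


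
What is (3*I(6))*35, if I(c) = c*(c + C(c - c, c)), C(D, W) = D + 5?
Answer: 6930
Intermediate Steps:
C(D, W) = 5 + D
I(c) = c*(5 + c) (I(c) = c*(c + (5 + (c - c))) = c*(c + (5 + 0)) = c*(c + 5) = c*(5 + c))
(3*I(6))*35 = (3*(6*(5 + 6)))*35 = (3*(6*11))*35 = (3*66)*35 = 198*35 = 6930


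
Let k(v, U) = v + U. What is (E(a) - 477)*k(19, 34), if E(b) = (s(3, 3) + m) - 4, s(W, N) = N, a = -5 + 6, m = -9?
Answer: -25811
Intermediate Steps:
k(v, U) = U + v
a = 1
E(b) = -10 (E(b) = (3 - 9) - 4 = -6 - 4 = -10)
(E(a) - 477)*k(19, 34) = (-10 - 477)*(34 + 19) = -487*53 = -25811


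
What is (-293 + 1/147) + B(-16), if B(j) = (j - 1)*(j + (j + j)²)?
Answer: -2562062/147 ≈ -17429.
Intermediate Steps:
B(j) = (-1 + j)*(j + 4*j²) (B(j) = (-1 + j)*(j + (2*j)²) = (-1 + j)*(j + 4*j²))
(-293 + 1/147) + B(-16) = (-293 + 1/147) - 16*(-1 - 3*(-16) + 4*(-16)²) = (-293 + 1/147) - 16*(-1 + 48 + 4*256) = -43070/147 - 16*(-1 + 48 + 1024) = -43070/147 - 16*1071 = -43070/147 - 17136 = -2562062/147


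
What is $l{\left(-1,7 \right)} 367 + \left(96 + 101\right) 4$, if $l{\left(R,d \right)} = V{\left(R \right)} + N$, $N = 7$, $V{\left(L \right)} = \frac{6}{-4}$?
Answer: $\frac{5613}{2} \approx 2806.5$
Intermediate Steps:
$V{\left(L \right)} = - \frac{3}{2}$ ($V{\left(L \right)} = 6 \left(- \frac{1}{4}\right) = - \frac{3}{2}$)
$l{\left(R,d \right)} = \frac{11}{2}$ ($l{\left(R,d \right)} = - \frac{3}{2} + 7 = \frac{11}{2}$)
$l{\left(-1,7 \right)} 367 + \left(96 + 101\right) 4 = \frac{11}{2} \cdot 367 + \left(96 + 101\right) 4 = \frac{4037}{2} + 197 \cdot 4 = \frac{4037}{2} + 788 = \frac{5613}{2}$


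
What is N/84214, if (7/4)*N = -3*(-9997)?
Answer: 4614/22673 ≈ 0.20350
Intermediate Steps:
N = 119964/7 (N = 4*(-3*(-9997))/7 = (4/7)*29991 = 119964/7 ≈ 17138.)
N/84214 = (119964/7)/84214 = (119964/7)*(1/84214) = 4614/22673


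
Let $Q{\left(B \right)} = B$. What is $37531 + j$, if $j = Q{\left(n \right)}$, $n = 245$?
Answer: $37776$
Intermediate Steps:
$j = 245$
$37531 + j = 37531 + 245 = 37776$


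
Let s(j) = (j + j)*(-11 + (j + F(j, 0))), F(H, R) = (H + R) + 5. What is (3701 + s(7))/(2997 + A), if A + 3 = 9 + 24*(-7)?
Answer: 1271/945 ≈ 1.3450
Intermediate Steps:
A = -162 (A = -3 + (9 + 24*(-7)) = -3 + (9 - 168) = -3 - 159 = -162)
F(H, R) = 5 + H + R
s(j) = 2*j*(-6 + 2*j) (s(j) = (j + j)*(-11 + (j + (5 + j + 0))) = (2*j)*(-11 + (j + (5 + j))) = (2*j)*(-11 + (5 + 2*j)) = (2*j)*(-6 + 2*j) = 2*j*(-6 + 2*j))
(3701 + s(7))/(2997 + A) = (3701 + 4*7*(-3 + 7))/(2997 - 162) = (3701 + 4*7*4)/2835 = (3701 + 112)*(1/2835) = 3813*(1/2835) = 1271/945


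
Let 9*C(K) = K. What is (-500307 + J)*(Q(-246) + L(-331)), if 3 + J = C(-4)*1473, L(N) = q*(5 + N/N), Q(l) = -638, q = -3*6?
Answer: 1121158924/3 ≈ 3.7372e+8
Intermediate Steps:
C(K) = K/9
q = -18
L(N) = -108 (L(N) = -18*(5 + N/N) = -18*(5 + 1) = -18*6 = -108)
J = -1973/3 (J = -3 + ((⅑)*(-4))*1473 = -3 - 4/9*1473 = -3 - 1964/3 = -1973/3 ≈ -657.67)
(-500307 + J)*(Q(-246) + L(-331)) = (-500307 - 1973/3)*(-638 - 108) = -1502894/3*(-746) = 1121158924/3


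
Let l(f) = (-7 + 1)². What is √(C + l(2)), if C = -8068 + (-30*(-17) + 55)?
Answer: I*√7467 ≈ 86.412*I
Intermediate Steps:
l(f) = 36 (l(f) = (-6)² = 36)
C = -7503 (C = -8068 + (510 + 55) = -8068 + 565 = -7503)
√(C + l(2)) = √(-7503 + 36) = √(-7467) = I*√7467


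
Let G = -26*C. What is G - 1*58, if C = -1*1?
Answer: -32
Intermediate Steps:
C = -1
G = 26 (G = -26*(-1) = 26)
G - 1*58 = 26 - 1*58 = 26 - 58 = -32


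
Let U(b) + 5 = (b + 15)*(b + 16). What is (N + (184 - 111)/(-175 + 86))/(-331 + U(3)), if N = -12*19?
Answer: -20365/534 ≈ -38.137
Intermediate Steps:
N = -228
U(b) = -5 + (15 + b)*(16 + b) (U(b) = -5 + (b + 15)*(b + 16) = -5 + (15 + b)*(16 + b))
(N + (184 - 111)/(-175 + 86))/(-331 + U(3)) = (-228 + (184 - 111)/(-175 + 86))/(-331 + (235 + 3² + 31*3)) = (-228 + 73/(-89))/(-331 + (235 + 9 + 93)) = (-228 + 73*(-1/89))/(-331 + 337) = (-228 - 73/89)/6 = (⅙)*(-20365/89) = -20365/534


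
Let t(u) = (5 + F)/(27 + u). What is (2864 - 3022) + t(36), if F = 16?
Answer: -473/3 ≈ -157.67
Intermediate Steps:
t(u) = 21/(27 + u) (t(u) = (5 + 16)/(27 + u) = 21/(27 + u))
(2864 - 3022) + t(36) = (2864 - 3022) + 21/(27 + 36) = -158 + 21/63 = -158 + 21*(1/63) = -158 + ⅓ = -473/3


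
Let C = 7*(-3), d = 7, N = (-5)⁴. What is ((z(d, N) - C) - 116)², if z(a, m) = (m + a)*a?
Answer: 18740241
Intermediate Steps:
N = 625
C = -21
z(a, m) = a*(a + m) (z(a, m) = (a + m)*a = a*(a + m))
((z(d, N) - C) - 116)² = ((7*(7 + 625) - 1*(-21)) - 116)² = ((7*632 + 21) - 116)² = ((4424 + 21) - 116)² = (4445 - 116)² = 4329² = 18740241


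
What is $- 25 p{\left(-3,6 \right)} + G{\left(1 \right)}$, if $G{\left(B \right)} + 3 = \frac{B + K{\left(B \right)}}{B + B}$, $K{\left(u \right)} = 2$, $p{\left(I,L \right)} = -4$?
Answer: $\frac{197}{2} \approx 98.5$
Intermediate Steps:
$G{\left(B \right)} = -3 + \frac{2 + B}{2 B}$ ($G{\left(B \right)} = -3 + \frac{B + 2}{B + B} = -3 + \frac{2 + B}{2 B}$)
$- 25 p{\left(-3,6 \right)} + G{\left(1 \right)} = \left(-25\right) \left(-4\right) - \left(\frac{5}{2} - 1^{-1}\right) = 100 + \left(- \frac{5}{2} + 1\right) = 100 - \frac{3}{2} = \frac{197}{2}$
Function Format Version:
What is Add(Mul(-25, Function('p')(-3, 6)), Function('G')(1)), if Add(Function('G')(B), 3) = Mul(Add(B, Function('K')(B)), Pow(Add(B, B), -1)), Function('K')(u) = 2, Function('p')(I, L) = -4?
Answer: Rational(197, 2) ≈ 98.500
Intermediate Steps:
Function('G')(B) = Add(-3, Mul(Rational(1, 2), Pow(B, -1), Add(2, B))) (Function('G')(B) = Add(-3, Mul(Add(B, 2), Pow(Add(B, B), -1))) = Add(-3, Mul(Add(2, B), Pow(Mul(2, B), -1))) = Add(-3, Mul(Add(2, B), Mul(Rational(1, 2), Pow(B, -1)))) = Add(-3, Mul(Rational(1, 2), Pow(B, -1), Add(2, B))))
Add(Mul(-25, Function('p')(-3, 6)), Function('G')(1)) = Add(Mul(-25, -4), Add(Rational(-5, 2), Pow(1, -1))) = Add(100, Add(Rational(-5, 2), 1)) = Add(100, Rational(-3, 2)) = Rational(197, 2)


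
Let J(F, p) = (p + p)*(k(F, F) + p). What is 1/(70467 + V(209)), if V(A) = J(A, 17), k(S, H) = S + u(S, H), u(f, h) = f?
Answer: 1/85257 ≈ 1.1729e-5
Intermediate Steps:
k(S, H) = 2*S (k(S, H) = S + S = 2*S)
J(F, p) = 2*p*(p + 2*F) (J(F, p) = (p + p)*(2*F + p) = (2*p)*(p + 2*F) = 2*p*(p + 2*F))
V(A) = 578 + 68*A (V(A) = 2*17*(17 + 2*A) = 578 + 68*A)
1/(70467 + V(209)) = 1/(70467 + (578 + 68*209)) = 1/(70467 + (578 + 14212)) = 1/(70467 + 14790) = 1/85257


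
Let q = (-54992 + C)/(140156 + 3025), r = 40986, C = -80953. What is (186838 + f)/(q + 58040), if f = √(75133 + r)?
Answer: 990801914/307781085 + 5303*√116119/307781085 ≈ 3.2250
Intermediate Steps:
f = √116119 (f = √(75133 + 40986) = √116119 ≈ 340.76)
q = -5035/5303 (q = (-54992 - 80953)/(140156 + 3025) = -135945/143181 = -135945*1/143181 = -5035/5303 ≈ -0.94946)
(186838 + f)/(q + 58040) = (186838 + √116119)/(-5035/5303 + 58040) = (186838 + √116119)/(307781085/5303) = (186838 + √116119)*(5303/307781085) = 990801914/307781085 + 5303*√116119/307781085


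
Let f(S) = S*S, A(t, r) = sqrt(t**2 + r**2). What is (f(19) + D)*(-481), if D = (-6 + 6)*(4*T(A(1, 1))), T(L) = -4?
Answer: -173641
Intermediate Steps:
A(t, r) = sqrt(r**2 + t**2)
f(S) = S**2
D = 0 (D = (-6 + 6)*(4*(-4)) = 0*(-16) = 0)
(f(19) + D)*(-481) = (19**2 + 0)*(-481) = (361 + 0)*(-481) = 361*(-481) = -173641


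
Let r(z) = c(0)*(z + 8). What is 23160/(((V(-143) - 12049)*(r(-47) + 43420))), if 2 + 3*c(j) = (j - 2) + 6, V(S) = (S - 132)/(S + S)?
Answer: -23160/522812581 ≈ -4.4299e-5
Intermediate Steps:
V(S) = (-132 + S)/(2*S) (V(S) = (-132 + S)/((2*S)) = (-132 + S)*(1/(2*S)) = (-132 + S)/(2*S))
c(j) = 2/3 + j/3 (c(j) = -2/3 + ((j - 2) + 6)/3 = -2/3 + ((-2 + j) + 6)/3 = -2/3 + (4 + j)/3 = -2/3 + (4/3 + j/3) = 2/3 + j/3)
r(z) = 16/3 + 2*z/3 (r(z) = (2/3 + (1/3)*0)*(z + 8) = (2/3 + 0)*(8 + z) = 2*(8 + z)/3 = 16/3 + 2*z/3)
23160/(((V(-143) - 12049)*(r(-47) + 43420))) = 23160/((((1/2)*(-132 - 143)/(-143) - 12049)*((16/3 + (2/3)*(-47)) + 43420))) = 23160/((((1/2)*(-1/143)*(-275) - 12049)*((16/3 - 94/3) + 43420))) = 23160/(((25/26 - 12049)*(-26 + 43420))) = 23160/((-313249/26*43394)) = 23160/(-522812581) = 23160*(-1/522812581) = -23160/522812581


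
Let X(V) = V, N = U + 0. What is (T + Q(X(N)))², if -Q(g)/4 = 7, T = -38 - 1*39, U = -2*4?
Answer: 11025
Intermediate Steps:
U = -8
N = -8 (N = -8 + 0 = -8)
T = -77 (T = -38 - 39 = -77)
Q(g) = -28 (Q(g) = -4*7 = -28)
(T + Q(X(N)))² = (-77 - 28)² = (-105)² = 11025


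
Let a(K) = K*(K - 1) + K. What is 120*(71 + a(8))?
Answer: 16200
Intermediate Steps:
a(K) = K + K*(-1 + K) (a(K) = K*(-1 + K) + K = K + K*(-1 + K))
120*(71 + a(8)) = 120*(71 + 8**2) = 120*(71 + 64) = 120*135 = 16200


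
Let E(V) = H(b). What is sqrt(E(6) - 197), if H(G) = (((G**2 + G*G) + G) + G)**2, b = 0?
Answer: I*sqrt(197) ≈ 14.036*I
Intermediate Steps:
H(G) = (2*G + 2*G**2)**2 (H(G) = (((G**2 + G**2) + G) + G)**2 = ((2*G**2 + G) + G)**2 = ((G + 2*G**2) + G)**2 = (2*G + 2*G**2)**2)
E(V) = 0 (E(V) = 4*0**2*(1 + 0)**2 = 4*0*1**2 = 4*0*1 = 0)
sqrt(E(6) - 197) = sqrt(0 - 197) = sqrt(-197) = I*sqrt(197)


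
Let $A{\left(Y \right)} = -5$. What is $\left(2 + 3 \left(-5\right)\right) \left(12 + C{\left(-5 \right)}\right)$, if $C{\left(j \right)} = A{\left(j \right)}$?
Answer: $-91$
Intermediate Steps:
$C{\left(j \right)} = -5$
$\left(2 + 3 \left(-5\right)\right) \left(12 + C{\left(-5 \right)}\right) = \left(2 + 3 \left(-5\right)\right) \left(12 - 5\right) = \left(2 - 15\right) 7 = \left(-13\right) 7 = -91$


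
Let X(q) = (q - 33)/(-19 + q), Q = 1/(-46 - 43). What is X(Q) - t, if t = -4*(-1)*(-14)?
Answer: 48845/846 ≈ 57.736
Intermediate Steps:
Q = -1/89 (Q = 1/(-89) = -1/89 ≈ -0.011236)
t = -56 (t = 4*(-14) = -56)
X(q) = (-33 + q)/(-19 + q)
X(Q) - t = (-33 - 1/89)/(-19 - 1/89) - 1*(-56) = -2938/89/(-1692/89) + 56 = -89/1692*(-2938/89) + 56 = 1469/846 + 56 = 48845/846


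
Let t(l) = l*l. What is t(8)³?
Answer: 262144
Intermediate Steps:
t(l) = l²
t(8)³ = (8²)³ = 64³ = 262144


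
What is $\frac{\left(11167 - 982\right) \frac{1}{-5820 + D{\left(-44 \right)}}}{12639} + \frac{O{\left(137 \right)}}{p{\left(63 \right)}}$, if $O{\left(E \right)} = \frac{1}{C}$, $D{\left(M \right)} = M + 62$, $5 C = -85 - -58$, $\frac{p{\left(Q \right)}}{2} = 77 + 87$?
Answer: $- \frac{25380875}{36079087176} \approx -0.00070348$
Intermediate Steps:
$p{\left(Q \right)} = 328$ ($p{\left(Q \right)} = 2 \left(77 + 87\right) = 2 \cdot 164 = 328$)
$C = - \frac{27}{5}$ ($C = \frac{-85 - -58}{5} = \frac{-85 + 58}{5} = \frac{1}{5} \left(-27\right) = - \frac{27}{5} \approx -5.4$)
$D{\left(M \right)} = 62 + M$
$O{\left(E \right)} = - \frac{5}{27}$ ($O{\left(E \right)} = \frac{1}{- \frac{27}{5}} = - \frac{5}{27}$)
$\frac{\left(11167 - 982\right) \frac{1}{-5820 + D{\left(-44 \right)}}}{12639} + \frac{O{\left(137 \right)}}{p{\left(63 \right)}} = \frac{\left(11167 - 982\right) \frac{1}{-5820 + \left(62 - 44\right)}}{12639} - \frac{5}{27 \cdot 328} = \frac{10185}{-5820 + 18} \cdot \frac{1}{12639} - \frac{5}{8856} = \frac{10185}{-5802} \cdot \frac{1}{12639} - \frac{5}{8856} = 10185 \left(- \frac{1}{5802}\right) \frac{1}{12639} - \frac{5}{8856} = \left(- \frac{3395}{1934}\right) \frac{1}{12639} - \frac{5}{8856} = - \frac{3395}{24443826} - \frac{5}{8856} = - \frac{25380875}{36079087176}$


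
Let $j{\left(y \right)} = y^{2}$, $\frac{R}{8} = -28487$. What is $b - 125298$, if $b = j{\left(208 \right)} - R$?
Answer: $145862$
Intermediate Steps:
$R = -227896$ ($R = 8 \left(-28487\right) = -227896$)
$b = 271160$ ($b = 208^{2} - -227896 = 43264 + 227896 = 271160$)
$b - 125298 = 271160 - 125298 = 145862$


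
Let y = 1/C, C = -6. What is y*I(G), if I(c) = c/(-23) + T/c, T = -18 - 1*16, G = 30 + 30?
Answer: 2191/4140 ≈ 0.52923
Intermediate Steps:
G = 60
T = -34 (T = -18 - 16 = -34)
y = -1/6 (y = 1/(-6) = -1/6 ≈ -0.16667)
I(c) = -34/c - c/23 (I(c) = c/(-23) - 34/c = c*(-1/23) - 34/c = -c/23 - 34/c = -34/c - c/23)
y*I(G) = -(-34/60 - 1/23*60)/6 = -(-34*1/60 - 60/23)/6 = -(-17/30 - 60/23)/6 = -1/6*(-2191/690) = 2191/4140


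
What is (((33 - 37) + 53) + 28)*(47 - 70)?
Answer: -1771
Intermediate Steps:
(((33 - 37) + 53) + 28)*(47 - 70) = ((-4 + 53) + 28)*(-23) = (49 + 28)*(-23) = 77*(-23) = -1771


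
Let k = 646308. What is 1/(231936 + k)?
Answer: 1/878244 ≈ 1.1386e-6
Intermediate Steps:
1/(231936 + k) = 1/(231936 + 646308) = 1/878244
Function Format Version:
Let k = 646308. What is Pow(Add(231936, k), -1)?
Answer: Rational(1, 878244) ≈ 1.1386e-6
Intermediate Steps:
Pow(Add(231936, k), -1) = Pow(Add(231936, 646308), -1) = Pow(878244, -1) = Rational(1, 878244)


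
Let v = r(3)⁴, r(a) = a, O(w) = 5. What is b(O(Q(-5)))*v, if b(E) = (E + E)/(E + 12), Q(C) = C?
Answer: 810/17 ≈ 47.647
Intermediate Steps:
v = 81 (v = 3⁴ = 81)
b(E) = 2*E/(12 + E) (b(E) = (2*E)/(12 + E) = 2*E/(12 + E))
b(O(Q(-5)))*v = (2*5/(12 + 5))*81 = (2*5/17)*81 = (2*5*(1/17))*81 = (10/17)*81 = 810/17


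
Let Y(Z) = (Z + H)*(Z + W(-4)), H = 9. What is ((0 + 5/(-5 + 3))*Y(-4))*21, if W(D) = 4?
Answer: 0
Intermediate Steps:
Y(Z) = (4 + Z)*(9 + Z) (Y(Z) = (Z + 9)*(Z + 4) = (9 + Z)*(4 + Z) = (4 + Z)*(9 + Z))
((0 + 5/(-5 + 3))*Y(-4))*21 = ((0 + 5/(-5 + 3))*(36 + (-4)**2 + 13*(-4)))*21 = ((0 + 5/(-2))*(36 + 16 - 52))*21 = ((0 + 5*(-1/2))*0)*21 = ((0 - 5/2)*0)*21 = -5/2*0*21 = 0*21 = 0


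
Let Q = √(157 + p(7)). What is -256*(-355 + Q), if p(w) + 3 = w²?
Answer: 90880 - 256*√203 ≈ 87233.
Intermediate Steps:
p(w) = -3 + w²
Q = √203 (Q = √(157 + (-3 + 7²)) = √(157 + (-3 + 49)) = √(157 + 46) = √203 ≈ 14.248)
-256*(-355 + Q) = -256*(-355 + √203) = 90880 - 256*√203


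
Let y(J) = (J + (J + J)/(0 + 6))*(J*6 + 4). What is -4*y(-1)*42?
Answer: -448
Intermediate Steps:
y(J) = 4*J*(4 + 6*J)/3 (y(J) = (J + (2*J)/6)*(6*J + 4) = (J + (2*J)*(⅙))*(4 + 6*J) = (J + J/3)*(4 + 6*J) = (4*J/3)*(4 + 6*J) = 4*J*(4 + 6*J)/3)
-4*y(-1)*42 = -32*(-1)*(2 + 3*(-1))/3*42 = -32*(-1)*(2 - 3)/3*42 = -32*(-1)*(-1)/3*42 = -4*8/3*42 = -32/3*42 = -448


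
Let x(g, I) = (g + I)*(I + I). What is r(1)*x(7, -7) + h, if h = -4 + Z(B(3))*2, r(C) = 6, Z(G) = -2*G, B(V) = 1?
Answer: -8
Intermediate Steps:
x(g, I) = 2*I*(I + g) (x(g, I) = (I + g)*(2*I) = 2*I*(I + g))
h = -8 (h = -4 - 2*1*2 = -4 - 2*2 = -4 - 4 = -8)
r(1)*x(7, -7) + h = 6*(2*(-7)*(-7 + 7)) - 8 = 6*(2*(-7)*0) - 8 = 6*0 - 8 = 0 - 8 = -8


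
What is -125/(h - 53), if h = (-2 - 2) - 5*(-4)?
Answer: 125/37 ≈ 3.3784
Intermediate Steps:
h = 16 (h = -4 + 20 = 16)
-125/(h - 53) = -125/(16 - 53) = -125/(-37) = -1/37*(-125) = 125/37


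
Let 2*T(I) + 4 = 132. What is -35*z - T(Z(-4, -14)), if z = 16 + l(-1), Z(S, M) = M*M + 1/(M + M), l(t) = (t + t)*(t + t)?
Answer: -764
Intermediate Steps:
l(t) = 4*t² (l(t) = (2*t)*(2*t) = 4*t²)
Z(S, M) = M² + 1/(2*M)
T(I) = 64 (T(I) = -2 + (½)*132 = -2 + 66 = 64)
z = 20 (z = 16 + 4*(-1)² = 16 + 4*1 = 16 + 4 = 20)
-35*z - T(Z(-4, -14)) = -35*20 - 1*64 = -700 - 64 = -764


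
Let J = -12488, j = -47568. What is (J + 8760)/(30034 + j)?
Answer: 1864/8767 ≈ 0.21262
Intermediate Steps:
(J + 8760)/(30034 + j) = (-12488 + 8760)/(30034 - 47568) = -3728/(-17534) = -3728*(-1/17534) = 1864/8767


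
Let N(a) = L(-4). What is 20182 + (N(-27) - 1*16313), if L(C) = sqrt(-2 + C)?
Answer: 3869 + I*sqrt(6) ≈ 3869.0 + 2.4495*I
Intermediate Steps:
N(a) = I*sqrt(6) (N(a) = sqrt(-2 - 4) = sqrt(-6) = I*sqrt(6))
20182 + (N(-27) - 1*16313) = 20182 + (I*sqrt(6) - 1*16313) = 20182 + (I*sqrt(6) - 16313) = 20182 + (-16313 + I*sqrt(6)) = 3869 + I*sqrt(6)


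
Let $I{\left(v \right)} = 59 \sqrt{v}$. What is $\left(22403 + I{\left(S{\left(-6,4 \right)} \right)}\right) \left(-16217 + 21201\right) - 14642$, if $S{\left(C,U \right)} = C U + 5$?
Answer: $111641910 + 294056 i \sqrt{19} \approx 1.1164 \cdot 10^{8} + 1.2818 \cdot 10^{6} i$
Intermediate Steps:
$S{\left(C,U \right)} = 5 + C U$
$\left(22403 + I{\left(S{\left(-6,4 \right)} \right)}\right) \left(-16217 + 21201\right) - 14642 = \left(22403 + 59 \sqrt{5 - 24}\right) \left(-16217 + 21201\right) - 14642 = \left(22403 + 59 \sqrt{5 - 24}\right) 4984 - 14642 = \left(22403 + 59 \sqrt{-19}\right) 4984 - 14642 = \left(22403 + 59 i \sqrt{19}\right) 4984 - 14642 = \left(111656552 + 294056 i \sqrt{19}\right) - 14642 = 111641910 + 294056 i \sqrt{19}$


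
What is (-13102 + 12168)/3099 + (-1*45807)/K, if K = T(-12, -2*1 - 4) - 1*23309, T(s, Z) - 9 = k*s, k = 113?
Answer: 118927189/76408944 ≈ 1.5565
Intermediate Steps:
T(s, Z) = 9 + 113*s
K = -24656 (K = (9 + 113*(-12)) - 1*23309 = (9 - 1356) - 23309 = -1347 - 23309 = -24656)
(-13102 + 12168)/3099 + (-1*45807)/K = (-13102 + 12168)/3099 - 1*45807/(-24656) = -934*1/3099 - 45807*(-1/24656) = -934/3099 + 45807/24656 = 118927189/76408944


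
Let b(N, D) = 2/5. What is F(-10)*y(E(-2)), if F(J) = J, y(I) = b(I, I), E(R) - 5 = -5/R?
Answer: -4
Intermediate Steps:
E(R) = 5 - 5/R
b(N, D) = 2/5 (b(N, D) = 2*(1/5) = 2/5)
y(I) = 2/5
F(-10)*y(E(-2)) = -10*2/5 = -4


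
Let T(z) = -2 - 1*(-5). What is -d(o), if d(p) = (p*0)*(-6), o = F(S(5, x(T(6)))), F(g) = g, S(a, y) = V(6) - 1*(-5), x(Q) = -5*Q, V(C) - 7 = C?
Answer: 0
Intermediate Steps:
T(z) = 3 (T(z) = -2 + 5 = 3)
V(C) = 7 + C
S(a, y) = 18 (S(a, y) = (7 + 6) - 1*(-5) = 13 + 5 = 18)
o = 18
d(p) = 0 (d(p) = 0*(-6) = 0)
-d(o) = -1*0 = 0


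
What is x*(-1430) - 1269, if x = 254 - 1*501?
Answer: 351941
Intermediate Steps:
x = -247 (x = 254 - 501 = -247)
x*(-1430) - 1269 = -247*(-1430) - 1269 = 353210 - 1269 = 351941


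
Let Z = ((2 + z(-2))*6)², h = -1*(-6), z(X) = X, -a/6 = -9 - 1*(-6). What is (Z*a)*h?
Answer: 0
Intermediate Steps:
a = 18 (a = -6*(-9 - 1*(-6)) = -6*(-9 + 6) = -6*(-3) = 18)
h = 6
Z = 0 (Z = ((2 - 2)*6)² = (0*6)² = 0² = 0)
(Z*a)*h = (0*18)*6 = 0*6 = 0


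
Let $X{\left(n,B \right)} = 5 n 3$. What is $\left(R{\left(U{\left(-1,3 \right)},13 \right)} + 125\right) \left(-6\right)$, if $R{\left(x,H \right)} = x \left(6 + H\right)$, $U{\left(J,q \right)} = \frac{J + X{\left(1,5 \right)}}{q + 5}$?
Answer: $- \frac{1899}{2} \approx -949.5$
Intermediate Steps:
$X{\left(n,B \right)} = 15 n$
$U{\left(J,q \right)} = \frac{15 + J}{5 + q}$ ($U{\left(J,q \right)} = \frac{J + 15 \cdot 1}{q + 5} = \frac{J + 15}{5 + q} = \frac{15 + J}{5 + q}$)
$\left(R{\left(U{\left(-1,3 \right)},13 \right)} + 125\right) \left(-6\right) = \left(\frac{15 - 1}{5 + 3} \left(6 + 13\right) + 125\right) \left(-6\right) = \left(\frac{1}{8} \cdot 14 \cdot 19 + 125\right) \left(-6\right) = \left(\frac{7}{4} \cdot 19 + 125\right) \left(-6\right) = \left(\frac{133}{4} + 125\right) \left(-6\right) = \frac{633}{4} \left(-6\right) = - \frac{1899}{2}$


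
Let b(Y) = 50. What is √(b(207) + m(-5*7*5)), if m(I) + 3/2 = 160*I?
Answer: I*√111806/2 ≈ 167.19*I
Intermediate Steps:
m(I) = -3/2 + 160*I
√(b(207) + m(-5*7*5)) = √(50 + (-3/2 + 160*(-5*7*5))) = √(50 + (-3/2 + 160*(-35*5))) = √(50 + (-3/2 + 160*(-175))) = √(50 + (-3/2 - 28000)) = √(50 - 56003/2) = √(-55903/2) = I*√111806/2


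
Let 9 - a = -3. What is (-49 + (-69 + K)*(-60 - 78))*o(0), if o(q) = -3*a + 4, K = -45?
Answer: -501856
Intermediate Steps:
a = 12 (a = 9 - 1*(-3) = 9 + 3 = 12)
o(q) = -32 (o(q) = -3*12 + 4 = -36 + 4 = -32)
(-49 + (-69 + K)*(-60 - 78))*o(0) = (-49 + (-69 - 45)*(-60 - 78))*(-32) = (-49 - 114*(-138))*(-32) = (-49 + 15732)*(-32) = 15683*(-32) = -501856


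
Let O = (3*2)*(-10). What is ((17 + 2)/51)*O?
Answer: -380/17 ≈ -22.353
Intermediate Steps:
O = -60 (O = 6*(-10) = -60)
((17 + 2)/51)*O = ((17 + 2)/51)*(-60) = (19*(1/51))*(-60) = (19/51)*(-60) = -380/17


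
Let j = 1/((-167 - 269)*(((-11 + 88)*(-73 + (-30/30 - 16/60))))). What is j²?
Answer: 225/1398700759027264 ≈ 1.6086e-13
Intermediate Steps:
j = 15/37399208 (j = 1/((-436)*((77*(-73 + (-30*1/30 - 16*1/60))))) = -1/(77*(-73 + (-1 - 4/15)))/436 = -1/(77*(-73 - 19/15))/436 = -1/(436*(77*(-1114/15))) = -1/(436*(-85778/15)) = -1/436*(-15/85778) = 15/37399208 ≈ 4.0108e-7)
j² = (15/37399208)² = 225/1398700759027264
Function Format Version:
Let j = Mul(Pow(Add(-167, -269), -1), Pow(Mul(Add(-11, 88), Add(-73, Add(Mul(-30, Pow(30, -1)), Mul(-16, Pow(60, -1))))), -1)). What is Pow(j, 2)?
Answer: Rational(225, 1398700759027264) ≈ 1.6086e-13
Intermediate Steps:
j = Rational(15, 37399208) (j = Mul(Pow(-436, -1), Pow(Mul(77, Add(-73, Add(Mul(-30, Rational(1, 30)), Mul(-16, Rational(1, 60))))), -1)) = Mul(Rational(-1, 436), Pow(Mul(77, Add(-73, Add(-1, Rational(-4, 15)))), -1)) = Mul(Rational(-1, 436), Pow(Mul(77, Add(-73, Rational(-19, 15))), -1)) = Mul(Rational(-1, 436), Pow(Mul(77, Rational(-1114, 15)), -1)) = Mul(Rational(-1, 436), Pow(Rational(-85778, 15), -1)) = Mul(Rational(-1, 436), Rational(-15, 85778)) = Rational(15, 37399208) ≈ 4.0108e-7)
Pow(j, 2) = Pow(Rational(15, 37399208), 2) = Rational(225, 1398700759027264)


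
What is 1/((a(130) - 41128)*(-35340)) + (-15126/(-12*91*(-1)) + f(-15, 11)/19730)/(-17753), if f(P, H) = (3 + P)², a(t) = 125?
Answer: 3601833266220601/4618728233055971580 ≈ 0.00077983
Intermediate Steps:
1/((a(130) - 41128)*(-35340)) + (-15126/(-12*91*(-1)) + f(-15, 11)/19730)/(-17753) = 1/((125 - 41128)*(-35340)) + (-15126/(-12*91*(-1)) + (3 - 15)²/19730)/(-17753) = -1/35340/(-41003) + (-15126/((-1092*(-1))) + (-12)²*(1/19730))*(-1/17753) = -1/41003*(-1/35340) + (-15126/1092 + 144*(1/19730))*(-1/17753) = 1/1449046020 + (-15126*1/1092 + 72/9865)*(-1/17753) = 1/1449046020 + (-2521/182 + 72/9865)*(-1/17753) = 1/1449046020 - 24856561/1795430*(-1/17753) = 1/1449046020 + 24856561/31874268790 = 3601833266220601/4618728233055971580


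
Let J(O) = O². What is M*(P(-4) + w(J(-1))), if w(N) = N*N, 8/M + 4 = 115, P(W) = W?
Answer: -8/37 ≈ -0.21622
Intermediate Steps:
M = 8/111 (M = 8/(-4 + 115) = 8/111 ≈ 0.072072)
w(N) = N²
M*(P(-4) + w(J(-1))) = 8*(-4 + ((-1)²)²)/111 = 8*(-4 + 1²)/111 = 8*(-4 + 1)/111 = (8/111)*(-3) = -8/37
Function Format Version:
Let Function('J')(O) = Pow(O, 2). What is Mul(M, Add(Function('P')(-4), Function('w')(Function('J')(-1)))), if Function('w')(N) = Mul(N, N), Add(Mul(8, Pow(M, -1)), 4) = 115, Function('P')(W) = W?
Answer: Rational(-8, 37) ≈ -0.21622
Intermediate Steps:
M = Rational(8, 111) (M = Mul(8, Pow(Add(-4, 115), -1)) = Mul(8, Pow(111, -1)) = Mul(8, Rational(1, 111)) = Rational(8, 111) ≈ 0.072072)
Function('w')(N) = Pow(N, 2)
Mul(M, Add(Function('P')(-4), Function('w')(Function('J')(-1)))) = Mul(Rational(8, 111), Add(-4, Pow(Pow(-1, 2), 2))) = Mul(Rational(8, 111), Add(-4, Pow(1, 2))) = Mul(Rational(8, 111), Add(-4, 1)) = Mul(Rational(8, 111), -3) = Rational(-8, 37)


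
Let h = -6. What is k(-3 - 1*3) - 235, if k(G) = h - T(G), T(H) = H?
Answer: -235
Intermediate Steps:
k(G) = -6 - G
k(-3 - 1*3) - 235 = (-6 - (-3 - 1*3)) - 235 = (-6 - (-3 - 3)) - 235 = (-6 - 1*(-6)) - 235 = (-6 + 6) - 235 = 0 - 235 = -235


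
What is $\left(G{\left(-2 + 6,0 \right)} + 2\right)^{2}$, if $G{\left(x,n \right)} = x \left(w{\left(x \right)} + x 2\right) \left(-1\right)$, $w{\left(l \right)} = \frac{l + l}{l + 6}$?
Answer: $\frac{27556}{25} \approx 1102.2$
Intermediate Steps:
$w{\left(l \right)} = \frac{2 l}{6 + l}$
$G{\left(x,n \right)} = - x \left(2 x + \frac{2 x}{6 + x}\right)$ ($G{\left(x,n \right)} = x \left(\frac{2 x}{6 + x} + x 2\right) \left(-1\right) = x \left(\frac{2 x}{6 + x} + 2 x\right) \left(-1\right) = x \left(2 x + \frac{2 x}{6 + x}\right) \left(-1\right) = - x \left(2 x + \frac{2 x}{6 + x}\right)$)
$\left(G{\left(-2 + 6,0 \right)} + 2\right)^{2} = \left(- \frac{2 \left(-2 + 6\right)^{2} \left(7 + \left(-2 + 6\right)\right)}{6 + \left(-2 + 6\right)} + 2\right)^{2} = \left(- \frac{2 \cdot 4^{2} \left(7 + 4\right)}{6 + 4} + 2\right)^{2} = \left(\left(-2\right) 16 \cdot \frac{1}{10} \cdot 11 + 2\right)^{2} = \left(- \frac{176}{5} + 2\right)^{2} = \left(- \frac{166}{5}\right)^{2} = \frac{27556}{25}$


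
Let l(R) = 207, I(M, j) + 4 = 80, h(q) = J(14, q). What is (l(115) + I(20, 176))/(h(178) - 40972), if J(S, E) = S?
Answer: -283/40958 ≈ -0.0069095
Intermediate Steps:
h(q) = 14
I(M, j) = 76 (I(M, j) = -4 + 80 = 76)
(l(115) + I(20, 176))/(h(178) - 40972) = (207 + 76)/(14 - 40972) = 283/(-40958) = 283*(-1/40958) = -283/40958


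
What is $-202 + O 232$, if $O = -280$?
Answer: $-65162$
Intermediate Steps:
$-202 + O 232 = -202 - 64960 = -65162$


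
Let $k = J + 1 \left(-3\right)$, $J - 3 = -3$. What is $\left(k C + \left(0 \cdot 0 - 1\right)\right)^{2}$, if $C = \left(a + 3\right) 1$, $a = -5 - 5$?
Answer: $400$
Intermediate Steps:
$J = 0$ ($J = 3 - 3 = 0$)
$a = -10$ ($a = -5 - 5 = -10$)
$C = -7$ ($C = \left(-10 + 3\right) 1 = \left(-7\right) 1 = -7$)
$k = -3$ ($k = 0 + 1 \left(-3\right) = 0 - 3 = -3$)
$\left(k C + \left(0 \cdot 0 - 1\right)\right)^{2} = \left(\left(-3\right) \left(-7\right) + \left(0 \cdot 0 - 1\right)\right)^{2} = \left(21 + \left(0 - 1\right)\right)^{2} = \left(21 - 1\right)^{2} = 20^{2} = 400$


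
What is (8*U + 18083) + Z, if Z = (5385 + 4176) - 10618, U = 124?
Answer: 18018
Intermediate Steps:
Z = -1057 (Z = 9561 - 10618 = -1057)
(8*U + 18083) + Z = (8*124 + 18083) - 1057 = (992 + 18083) - 1057 = 19075 - 1057 = 18018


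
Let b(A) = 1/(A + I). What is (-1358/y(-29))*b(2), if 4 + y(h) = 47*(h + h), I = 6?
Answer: 97/1560 ≈ 0.062180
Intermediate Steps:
y(h) = -4 + 94*h (y(h) = -4 + 47*(h + h) = -4 + 47*(2*h) = -4 + 94*h)
b(A) = 1/(6 + A) (b(A) = 1/(A + 6) = 1/(6 + A))
(-1358/y(-29))*b(2) = (-1358/(-4 + 94*(-29)))/(6 + 2) = -1358/(-4 - 2726)/8 = -1358/(-2730)*(⅛) = -1358*(-1/2730)*(⅛) = (97/195)*(⅛) = 97/1560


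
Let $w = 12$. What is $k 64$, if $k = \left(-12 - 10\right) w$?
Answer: $-16896$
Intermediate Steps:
$k = -264$ ($k = \left(-12 - 10\right) 12 = \left(-22\right) 12 = -264$)
$k 64 = \left(-264\right) 64 = -16896$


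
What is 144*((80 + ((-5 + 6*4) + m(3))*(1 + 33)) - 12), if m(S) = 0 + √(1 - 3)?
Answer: 102816 + 4896*I*√2 ≈ 1.0282e+5 + 6924.0*I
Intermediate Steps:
m(S) = I*√2 (m(S) = 0 + √(-2) = 0 + I*√2 = I*√2)
144*((80 + ((-5 + 6*4) + m(3))*(1 + 33)) - 12) = 144*((80 + ((-5 + 6*4) + I*√2)*(1 + 33)) - 12) = 144*((80 + ((-5 + 24) + I*√2)*34) - 12) = 144*((80 + (19 + I*√2)*34) - 12) = 144*((80 + (646 + 34*I*√2)) - 12) = 144*((726 + 34*I*√2) - 12) = 144*(714 + 34*I*√2) = 102816 + 4896*I*√2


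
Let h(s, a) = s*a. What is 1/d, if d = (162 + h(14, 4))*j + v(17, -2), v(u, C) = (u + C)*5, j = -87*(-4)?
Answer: 1/75939 ≈ 1.3168e-5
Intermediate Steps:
j = 348
v(u, C) = 5*C + 5*u (v(u, C) = (C + u)*5 = 5*C + 5*u)
h(s, a) = a*s
d = 75939 (d = (162 + 4*14)*348 + (5*(-2) + 5*17) = (162 + 56)*348 + (-10 + 85) = 218*348 + 75 = 75864 + 75 = 75939)
1/d = 1/75939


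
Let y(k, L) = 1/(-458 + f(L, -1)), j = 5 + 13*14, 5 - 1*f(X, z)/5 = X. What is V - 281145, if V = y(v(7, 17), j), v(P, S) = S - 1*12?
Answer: -384606361/1368 ≈ -2.8115e+5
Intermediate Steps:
v(P, S) = -12 + S (v(P, S) = S - 12 = -12 + S)
f(X, z) = 25 - 5*X
j = 187 (j = 5 + 182 = 187)
y(k, L) = 1/(-433 - 5*L) (y(k, L) = 1/(-458 + (25 - 5*L)) = 1/(-433 - 5*L))
V = -1/1368 (V = -1/(433 + 5*187) = -1/(433 + 935) = -1/1368 ≈ -0.00073099)
V - 281145 = -1/1368 - 281145 = -384606361/1368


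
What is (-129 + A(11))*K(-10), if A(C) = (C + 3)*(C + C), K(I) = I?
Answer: -1790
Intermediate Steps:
A(C) = 2*C*(3 + C) (A(C) = (3 + C)*(2*C) = 2*C*(3 + C))
(-129 + A(11))*K(-10) = (-129 + 2*11*(3 + 11))*(-10) = (-129 + 2*11*14)*(-10) = (-129 + 308)*(-10) = 179*(-10) = -1790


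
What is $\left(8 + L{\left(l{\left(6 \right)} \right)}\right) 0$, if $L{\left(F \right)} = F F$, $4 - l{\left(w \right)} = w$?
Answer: $0$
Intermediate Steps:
$l{\left(w \right)} = 4 - w$
$L{\left(F \right)} = F^{2}$
$\left(8 + L{\left(l{\left(6 \right)} \right)}\right) 0 = \left(8 + \left(4 - 6\right)^{2}\right) 0 = \left(8 + \left(-2\right)^{2}\right) 0 = \left(8 + 4\right) 0 = 12 \cdot 0 = 0$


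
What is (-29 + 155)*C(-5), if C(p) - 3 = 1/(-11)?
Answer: 4032/11 ≈ 366.55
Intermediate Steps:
C(p) = 32/11 (C(p) = 3 + 1/(-11) = 3 - 1/11 = 32/11)
(-29 + 155)*C(-5) = (-29 + 155)*(32/11) = 126*(32/11) = 4032/11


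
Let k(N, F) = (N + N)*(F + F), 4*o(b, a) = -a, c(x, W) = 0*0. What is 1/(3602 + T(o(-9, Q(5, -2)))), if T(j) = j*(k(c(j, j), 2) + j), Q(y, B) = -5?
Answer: 16/57657 ≈ 0.00027750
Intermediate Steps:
c(x, W) = 0
o(b, a) = -a/4 (o(b, a) = (-a)/4 = -a/4)
k(N, F) = 4*F*N (k(N, F) = (2*N)*(2*F) = 4*F*N)
T(j) = j² (T(j) = j*(4*2*0 + j) = j*(0 + j) = j*j = j²)
1/(3602 + T(o(-9, Q(5, -2)))) = 1/(3602 + (-¼*(-5))²) = 1/(3602 + (5/4)²) = 1/(3602 + 25/16) = 1/(57657/16) = 16/57657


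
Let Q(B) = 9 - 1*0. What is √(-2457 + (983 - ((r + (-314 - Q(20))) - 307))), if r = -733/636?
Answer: I*√85232109/318 ≈ 29.032*I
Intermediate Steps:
r = -733/636 (r = -733*1/636 = -733/636 ≈ -1.1525)
Q(B) = 9 (Q(B) = 9 + 0 = 9)
√(-2457 + (983 - ((r + (-314 - Q(20))) - 307))) = √(-2457 + (983 - ((-733/636 + (-314 - 1*9)) - 307))) = √(-2457 + (983 - ((-733/636 + (-314 - 9)) - 307))) = √(-2457 + (983 - ((-733/636 - 323) - 307))) = √(-2457 + (983 - (-206161/636 - 307))) = √(-2457 + (983 - 1*(-401413/636))) = √(-2457 + (983 + 401413/636)) = √(-2457 + 1026601/636) = √(-536051/636) = I*√85232109/318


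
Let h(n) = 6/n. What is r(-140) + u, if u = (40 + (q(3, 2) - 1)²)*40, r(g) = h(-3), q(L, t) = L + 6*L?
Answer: 17598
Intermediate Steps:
q(L, t) = 7*L
r(g) = -2 (r(g) = 6/(-3) = 6*(-⅓) = -2)
u = 17600 (u = (40 + (7*3 - 1)²)*40 = (40 + (21 - 1)²)*40 = (40 + 20²)*40 = (40 + 400)*40 = 440*40 = 17600)
r(-140) + u = -2 + 17600 = 17598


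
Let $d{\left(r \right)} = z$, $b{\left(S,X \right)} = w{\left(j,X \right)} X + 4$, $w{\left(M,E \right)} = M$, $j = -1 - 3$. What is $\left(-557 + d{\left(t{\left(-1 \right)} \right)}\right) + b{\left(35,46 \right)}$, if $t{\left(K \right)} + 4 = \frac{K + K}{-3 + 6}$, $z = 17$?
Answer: $-720$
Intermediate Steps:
$j = -4$
$b{\left(S,X \right)} = 4 - 4 X$ ($b{\left(S,X \right)} = - 4 X + 4 = 4 - 4 X$)
$t{\left(K \right)} = -4 + \frac{2 K}{3}$ ($t{\left(K \right)} = -4 + \frac{K + K}{-3 + 6} = -4 + \frac{2 K}{3}$)
$d{\left(r \right)} = 17$
$\left(-557 + d{\left(t{\left(-1 \right)} \right)}\right) + b{\left(35,46 \right)} = \left(-557 + 17\right) + \left(4 - 184\right) = -540 + \left(4 - 184\right) = -540 - 180 = -720$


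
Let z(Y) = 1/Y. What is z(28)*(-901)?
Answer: -901/28 ≈ -32.179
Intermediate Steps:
z(28)*(-901) = -901/28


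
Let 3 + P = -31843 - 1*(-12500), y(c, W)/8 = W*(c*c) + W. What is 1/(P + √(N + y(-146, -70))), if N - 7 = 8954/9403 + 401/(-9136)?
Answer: -1661933761568/33177272173036891 - 4*I*√5506034088818003834019/33177272173036891 ≈ -5.0093e-5 - 8.9462e-6*I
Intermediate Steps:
y(c, W) = 8*W + 8*W*c² (y(c, W) = 8*(W*(c*c) + W) = 8*(W*c² + W) = 8*(W + W*c²) = 8*W + 8*W*c²)
N = 679373797/85905808 (N = 7 + (8954/9403 + 401/(-9136)) = 7 + (8954*(1/9403) + 401*(-1/9136)) = 7 + (8954/9403 - 401/9136) = 7 + 78033141/85905808 = 679373797/85905808 ≈ 7.9084)
P = -19346 (P = -3 + (-31843 - 1*(-12500)) = -3 + (-31843 + 12500) = -3 - 19343 = -19346)
1/(P + √(N + y(-146, -70))) = 1/(-19346 + √(679373797/85905808 + 8*(-70)*(1 + (-146)²))) = 1/(-19346 + √(679373797/85905808 + 8*(-70)*(1 + 21316))) = 1/(-19346 + √(679373797/85905808 + 8*(-70)*21317)) = 1/(-19346 + √(679373797/85905808 - 11937520)) = 1/(-19346 + √(-1025501621742363/85905808)) = 1/(-19346 + I*√5506034088818003834019/21476452)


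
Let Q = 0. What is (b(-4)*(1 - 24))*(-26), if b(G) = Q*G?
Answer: 0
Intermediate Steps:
b(G) = 0 (b(G) = 0*G = 0)
(b(-4)*(1 - 24))*(-26) = (0*(1 - 24))*(-26) = (0*(-23))*(-26) = 0*(-26) = 0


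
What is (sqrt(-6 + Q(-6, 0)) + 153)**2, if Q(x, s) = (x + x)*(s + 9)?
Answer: (153 + I*sqrt(114))**2 ≈ 23295.0 + 3267.2*I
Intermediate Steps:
Q(x, s) = 2*x*(9 + s) (Q(x, s) = (2*x)*(9 + s) = 2*x*(9 + s))
(sqrt(-6 + Q(-6, 0)) + 153)**2 = (sqrt(-6 + 2*(-6)*(9 + 0)) + 153)**2 = (sqrt(-6 + 2*(-6)*9) + 153)**2 = (sqrt(-6 - 108) + 153)**2 = (sqrt(-114) + 153)**2 = (I*sqrt(114) + 153)**2 = (153 + I*sqrt(114))**2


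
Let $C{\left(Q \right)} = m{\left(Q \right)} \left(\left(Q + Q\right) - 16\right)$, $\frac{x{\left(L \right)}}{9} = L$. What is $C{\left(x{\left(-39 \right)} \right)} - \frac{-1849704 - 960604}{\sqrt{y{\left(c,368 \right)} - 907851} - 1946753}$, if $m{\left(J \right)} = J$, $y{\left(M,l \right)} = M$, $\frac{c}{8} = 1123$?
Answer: $\frac{238776119510943961}{947462035469} - \frac{702577 i \sqrt{898867}}{947462035469} \approx 2.5202 \cdot 10^{5} - 0.00070304 i$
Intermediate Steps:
$c = 8984$ ($c = 8 \cdot 1123 = 8984$)
$x{\left(L \right)} = 9 L$
$C{\left(Q \right)} = Q \left(-16 + 2 Q\right)$ ($C{\left(Q \right)} = Q \left(\left(Q + Q\right) - 16\right) = Q \left(2 Q - 16\right) = Q \left(-16 + 2 Q\right)$)
$C{\left(x{\left(-39 \right)} \right)} - \frac{-1849704 - 960604}{\sqrt{y{\left(c,368 \right)} - 907851} - 1946753} = 2 \cdot 9 \left(-39\right) \left(-8 + 9 \left(-39\right)\right) - \frac{-1849704 - 960604}{\sqrt{8984 - 907851} - 1946753} = 2 \left(-351\right) \left(-8 - 351\right) - - \frac{2810308}{\sqrt{-898867} - 1946753} = 2 \left(-351\right) \left(-359\right) - - \frac{2810308}{i \sqrt{898867} - 1946753} = 252018 - - \frac{2810308}{-1946753 + i \sqrt{898867}} = 252018 + \frac{2810308}{-1946753 + i \sqrt{898867}}$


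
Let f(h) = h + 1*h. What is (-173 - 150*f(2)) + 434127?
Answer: 433354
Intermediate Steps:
f(h) = 2*h (f(h) = h + h = 2*h)
(-173 - 150*f(2)) + 434127 = (-173 - 300*2) + 434127 = (-173 - 150*4) + 434127 = (-173 - 600) + 434127 = -773 + 434127 = 433354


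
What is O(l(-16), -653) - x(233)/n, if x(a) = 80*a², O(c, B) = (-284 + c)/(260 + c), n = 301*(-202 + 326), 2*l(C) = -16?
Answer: -9869329/83979 ≈ -117.52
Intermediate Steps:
l(C) = -8 (l(C) = (½)*(-16) = -8)
n = 37324 (n = 301*124 = 37324)
O(c, B) = (-284 + c)/(260 + c)
O(l(-16), -653) - x(233)/n = (-284 - 8)/(260 - 8) - 80*233²/37324 = -292/252 - 80*54289/37324 = (1/252)*(-292) - 4343120/37324 = -73/63 - 1*1085780/9331 = -73/63 - 1085780/9331 = -9869329/83979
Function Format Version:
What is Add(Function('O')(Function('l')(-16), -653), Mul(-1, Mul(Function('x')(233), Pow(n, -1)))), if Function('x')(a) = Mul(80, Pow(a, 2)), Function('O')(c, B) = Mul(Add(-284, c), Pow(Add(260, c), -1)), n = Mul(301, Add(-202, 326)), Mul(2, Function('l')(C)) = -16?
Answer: Rational(-9869329, 83979) ≈ -117.52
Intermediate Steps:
Function('l')(C) = -8 (Function('l')(C) = Mul(Rational(1, 2), -16) = -8)
n = 37324 (n = Mul(301, 124) = 37324)
Function('O')(c, B) = Mul(Pow(Add(260, c), -1), Add(-284, c))
Add(Function('O')(Function('l')(-16), -653), Mul(-1, Mul(Function('x')(233), Pow(n, -1)))) = Add(Mul(Pow(Add(260, -8), -1), Add(-284, -8)), Mul(-1, Mul(Mul(80, Pow(233, 2)), Pow(37324, -1)))) = Add(Mul(Pow(252, -1), -292), Mul(-1, Mul(Mul(80, 54289), Rational(1, 37324)))) = Add(Mul(Rational(1, 252), -292), Mul(-1, Mul(4343120, Rational(1, 37324)))) = Add(Rational(-73, 63), Mul(-1, Rational(1085780, 9331))) = Add(Rational(-73, 63), Rational(-1085780, 9331)) = Rational(-9869329, 83979)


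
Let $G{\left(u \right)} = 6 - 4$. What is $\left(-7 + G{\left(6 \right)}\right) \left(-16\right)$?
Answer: $80$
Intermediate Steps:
$G{\left(u \right)} = 2$
$\left(-7 + G{\left(6 \right)}\right) \left(-16\right) = \left(-7 + 2\right) \left(-16\right) = \left(-5\right) \left(-16\right) = 80$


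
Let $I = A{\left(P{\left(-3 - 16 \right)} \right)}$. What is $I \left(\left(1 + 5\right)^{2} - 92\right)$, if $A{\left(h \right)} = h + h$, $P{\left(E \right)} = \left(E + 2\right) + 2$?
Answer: $1680$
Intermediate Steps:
$P{\left(E \right)} = 4 + E$ ($P{\left(E \right)} = \left(2 + E\right) + 2 = 4 + E$)
$A{\left(h \right)} = 2 h$
$I = -30$ ($I = 2 \left(4 - 19\right) = 2 \left(-15\right) = -30$)
$I \left(\left(1 + 5\right)^{2} - 92\right) = - 30 \left(\left(1 + 5\right)^{2} - 92\right) = - 30 \left(6^{2} - 92\right) = - 30 \left(36 - 92\right) = \left(-30\right) \left(-56\right) = 1680$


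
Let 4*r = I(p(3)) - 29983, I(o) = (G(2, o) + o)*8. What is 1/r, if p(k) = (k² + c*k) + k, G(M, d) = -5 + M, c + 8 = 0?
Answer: -4/30103 ≈ -0.00013288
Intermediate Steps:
c = -8 (c = -8 + 0 = -8)
p(k) = k² - 7*k (p(k) = (k² - 8*k) + k = k² - 7*k)
I(o) = -24 + 8*o (I(o) = ((-5 + 2) + o)*8 = (-3 + o)*8 = -24 + 8*o)
r = -30103/4 (r = ((-24 + 8*(3*(-7 + 3))) - 29983)/4 = ((-24 + 8*(3*(-4))) - 29983)/4 = ((-24 + 8*(-12)) - 29983)/4 = ((-24 - 96) - 29983)/4 = (-120 - 29983)/4 = (¼)*(-30103) = -30103/4 ≈ -7525.8)
1/r = 1/(-30103/4) = -4/30103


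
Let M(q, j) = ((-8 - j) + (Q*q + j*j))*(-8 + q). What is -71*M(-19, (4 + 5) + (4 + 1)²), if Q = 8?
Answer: 1844154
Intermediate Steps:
M(q, j) = (-8 + q)*(-8 + j² - j + 8*q) (M(q, j) = ((-8 - j) + (8*q + j*j))*(-8 + q) = ((-8 - j) + (8*q + j²))*(-8 + q) = ((-8 - j) + (j² + 8*q))*(-8 + q) = (-8 + j² - j + 8*q)*(-8 + q) = (-8 + q)*(-8 + j² - j + 8*q))
-71*M(-19, (4 + 5) + (4 + 1)²) = -71*(64 - 72*(-19) - 8*((4 + 5) + (4 + 1)²)² + 8*((4 + 5) + (4 + 1)²) + 8*(-19)² - 19*((4 + 5) + (4 + 1)²)² - 1*((4 + 5) + (4 + 1)²)*(-19)) = -71*(64 + 1368 - 8*(9 + 5²)² + 8*(9 + 5²) + 8*361 - 19*(9 + 5²)² - 1*(9 + 5²)*(-19)) = -71*(64 + 1368 - 8*(9 + 25)² + 8*(9 + 25) + 2888 - 19*(9 + 25)² - 1*(9 + 25)*(-19)) = -71*(64 + 1368 - 8*34² + 8*34 + 2888 - 19*34² - 1*34*(-19)) = -71*(64 + 1368 - 8*1156 + 272 + 2888 - 19*1156 + 646) = -71*(64 + 1368 - 9248 + 272 + 2888 - 21964 + 646) = -71*(-25974) = 1844154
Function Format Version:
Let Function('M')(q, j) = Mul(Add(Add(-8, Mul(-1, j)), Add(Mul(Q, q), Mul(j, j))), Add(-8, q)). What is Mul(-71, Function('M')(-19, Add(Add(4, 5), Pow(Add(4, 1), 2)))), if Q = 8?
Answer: 1844154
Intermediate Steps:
Function('M')(q, j) = Mul(Add(-8, q), Add(-8, Pow(j, 2), Mul(-1, j), Mul(8, q))) (Function('M')(q, j) = Mul(Add(Add(-8, Mul(-1, j)), Add(Mul(8, q), Mul(j, j))), Add(-8, q)) = Mul(Add(Add(-8, Mul(-1, j)), Add(Mul(8, q), Pow(j, 2))), Add(-8, q)) = Mul(Add(Add(-8, Mul(-1, j)), Add(Pow(j, 2), Mul(8, q))), Add(-8, q)) = Mul(Add(-8, Pow(j, 2), Mul(-1, j), Mul(8, q)), Add(-8, q)) = Mul(Add(-8, q), Add(-8, Pow(j, 2), Mul(-1, j), Mul(8, q))))
Mul(-71, Function('M')(-19, Add(Add(4, 5), Pow(Add(4, 1), 2)))) = Mul(-71, Add(64, Mul(-72, -19), Mul(-8, Pow(Add(Add(4, 5), Pow(Add(4, 1), 2)), 2)), Mul(8, Add(Add(4, 5), Pow(Add(4, 1), 2))), Mul(8, Pow(-19, 2)), Mul(-19, Pow(Add(Add(4, 5), Pow(Add(4, 1), 2)), 2)), Mul(-1, Add(Add(4, 5), Pow(Add(4, 1), 2)), -19))) = Mul(-71, Add(64, 1368, Mul(-8, Pow(Add(9, Pow(5, 2)), 2)), Mul(8, Add(9, Pow(5, 2))), Mul(8, 361), Mul(-19, Pow(Add(9, Pow(5, 2)), 2)), Mul(-1, Add(9, Pow(5, 2)), -19))) = Mul(-71, Add(64, 1368, Mul(-8, Pow(Add(9, 25), 2)), Mul(8, Add(9, 25)), 2888, Mul(-19, Pow(Add(9, 25), 2)), Mul(-1, Add(9, 25), -19))) = Mul(-71, Add(64, 1368, Mul(-8, Pow(34, 2)), Mul(8, 34), 2888, Mul(-19, Pow(34, 2)), Mul(-1, 34, -19))) = Mul(-71, Add(64, 1368, Mul(-8, 1156), 272, 2888, Mul(-19, 1156), 646)) = Mul(-71, Add(64, 1368, -9248, 272, 2888, -21964, 646)) = Mul(-71, -25974) = 1844154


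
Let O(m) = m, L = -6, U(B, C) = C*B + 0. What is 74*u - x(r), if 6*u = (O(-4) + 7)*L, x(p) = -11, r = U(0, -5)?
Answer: -211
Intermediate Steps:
U(B, C) = B*C (U(B, C) = B*C + 0 = B*C)
r = 0 (r = 0*(-5) = 0)
u = -3 (u = ((-4 + 7)*(-6))/6 = (3*(-6))/6 = (⅙)*(-18) = -3)
74*u - x(r) = 74*(-3) - 1*(-11) = -222 + 11 = -211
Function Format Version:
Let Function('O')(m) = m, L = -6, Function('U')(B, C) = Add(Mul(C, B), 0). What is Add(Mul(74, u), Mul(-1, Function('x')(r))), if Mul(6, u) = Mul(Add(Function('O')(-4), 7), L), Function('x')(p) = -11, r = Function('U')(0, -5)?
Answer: -211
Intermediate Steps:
Function('U')(B, C) = Mul(B, C) (Function('U')(B, C) = Add(Mul(B, C), 0) = Mul(B, C))
r = 0 (r = Mul(0, -5) = 0)
u = -3 (u = Mul(Rational(1, 6), Mul(Add(-4, 7), -6)) = Mul(Rational(1, 6), Mul(3, -6)) = Mul(Rational(1, 6), -18) = -3)
Add(Mul(74, u), Mul(-1, Function('x')(r))) = Add(Mul(74, -3), Mul(-1, -11)) = Add(-222, 11) = -211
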